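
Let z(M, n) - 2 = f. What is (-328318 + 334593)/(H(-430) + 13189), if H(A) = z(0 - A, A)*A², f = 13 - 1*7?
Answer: 6275/1492389 ≈ 0.0042047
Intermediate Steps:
f = 6 (f = 13 - 7 = 6)
z(M, n) = 8 (z(M, n) = 2 + 6 = 8)
H(A) = 8*A²
(-328318 + 334593)/(H(-430) + 13189) = (-328318 + 334593)/(8*(-430)² + 13189) = 6275/(8*184900 + 13189) = 6275/(1479200 + 13189) = 6275/1492389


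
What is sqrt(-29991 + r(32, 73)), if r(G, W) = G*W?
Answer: I*sqrt(27655) ≈ 166.3*I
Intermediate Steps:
sqrt(-29991 + r(32, 73)) = sqrt(-29991 + 32*73) = sqrt(-29991 + 2336) = sqrt(-27655) = I*sqrt(27655)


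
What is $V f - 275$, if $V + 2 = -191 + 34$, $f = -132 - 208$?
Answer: $53785$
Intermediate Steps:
$f = -340$
$V = -159$ ($V = -2 + \left(-191 + 34\right) = -2 - 157 = -159$)
$V f - 275 = \left(-159\right) \left(-340\right) - 275 = 54060 - 275 = 53785$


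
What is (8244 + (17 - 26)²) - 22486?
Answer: -14161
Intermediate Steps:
(8244 + (17 - 26)²) - 22486 = (8244 + (-9)²) - 22486 = (8244 + 81) - 22486 = 8325 - 22486 = -14161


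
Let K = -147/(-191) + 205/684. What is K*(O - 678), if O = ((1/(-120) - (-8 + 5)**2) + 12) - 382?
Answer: -17720068223/15677280 ≈ -1130.3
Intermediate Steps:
K = 139703/130644 (K = -147*(-1/191) + 205*(1/684) = 147/191 + 205/684 = 139703/130644 ≈ 1.0693)
O = -45481/120 (O = ((-1/120 - 1*(-3)**2) + 12) - 382 = ((-1/120 - 1*9) + 12) - 382 = ((-1/120 - 9) + 12) - 382 = (-1081/120 + 12) - 382 = 359/120 - 382 = -45481/120 ≈ -379.01)
K*(O - 678) = 139703*(-45481/120 - 678)/130644 = (139703/130644)*(-126841/120) = -17720068223/15677280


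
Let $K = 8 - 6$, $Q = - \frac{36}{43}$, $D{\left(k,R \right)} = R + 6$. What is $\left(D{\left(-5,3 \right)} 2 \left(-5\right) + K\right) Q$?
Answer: $\frac{3168}{43} \approx 73.674$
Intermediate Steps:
$D{\left(k,R \right)} = 6 + R$
$Q = - \frac{36}{43}$ ($Q = \left(-36\right) \frac{1}{43} = - \frac{36}{43} \approx -0.83721$)
$K = 2$
$\left(D{\left(-5,3 \right)} 2 \left(-5\right) + K\right) Q = \left(\left(6 + 3\right) 2 \left(-5\right) + 2\right) \left(- \frac{36}{43}\right) = \left(9 \cdot 2 \left(-5\right) + 2\right) \left(- \frac{36}{43}\right) = \left(18 \left(-5\right) + 2\right) \left(- \frac{36}{43}\right) = \left(-90 + 2\right) \left(- \frac{36}{43}\right) = \left(-88\right) \left(- \frac{36}{43}\right) = \frac{3168}{43}$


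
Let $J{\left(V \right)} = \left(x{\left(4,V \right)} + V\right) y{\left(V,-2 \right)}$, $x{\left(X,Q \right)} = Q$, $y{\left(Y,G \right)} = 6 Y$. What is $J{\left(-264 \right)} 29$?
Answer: $24254208$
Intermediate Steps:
$J{\left(V \right)} = 12 V^{2}$ ($J{\left(V \right)} = \left(V + V\right) 6 V = 2 V 6 V = 12 V^{2}$)
$J{\left(-264 \right)} 29 = 12 \left(-264\right)^{2} \cdot 29 = 12 \cdot 69696 \cdot 29 = 836352 \cdot 29 = 24254208$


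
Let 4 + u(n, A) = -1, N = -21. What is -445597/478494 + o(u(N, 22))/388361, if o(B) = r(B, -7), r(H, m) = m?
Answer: -173055845975/185828408334 ≈ -0.93127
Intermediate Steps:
u(n, A) = -5 (u(n, A) = -4 - 1 = -5)
o(B) = -7
-445597/478494 + o(u(N, 22))/388361 = -445597/478494 - 7/388361 = -173055845975/185828408334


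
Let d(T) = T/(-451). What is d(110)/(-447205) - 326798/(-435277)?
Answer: 1198395607192/1596196016437 ≈ 0.75078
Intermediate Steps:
d(T) = -T/451 (d(T) = T*(-1/451) = -T/451)
d(110)/(-447205) - 326798/(-435277) = -1/451*110/(-447205) - 326798/(-435277) = -10/41*(-1/447205) - 326798*(-1/435277) = 2/3667081 + 326798/435277 = 1198395607192/1596196016437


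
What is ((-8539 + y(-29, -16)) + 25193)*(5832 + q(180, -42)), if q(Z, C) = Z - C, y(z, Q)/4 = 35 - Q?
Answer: 102058332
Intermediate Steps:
y(z, Q) = 140 - 4*Q (y(z, Q) = 4*(35 - Q) = 140 - 4*Q)
((-8539 + y(-29, -16)) + 25193)*(5832 + q(180, -42)) = ((-8539 + (140 - 4*(-16))) + 25193)*(5832 + (180 - 1*(-42))) = ((-8539 + (140 + 64)) + 25193)*(5832 + (180 + 42)) = ((-8539 + 204) + 25193)*(5832 + 222) = (-8335 + 25193)*6054 = 16858*6054 = 102058332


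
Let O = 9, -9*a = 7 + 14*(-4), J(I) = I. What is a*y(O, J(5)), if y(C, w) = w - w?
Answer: 0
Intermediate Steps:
a = 49/9 (a = -(7 + 14*(-4))/9 = -(7 - 56)/9 = -1/9*(-49) = 49/9 ≈ 5.4444)
y(C, w) = 0
a*y(O, J(5)) = (49/9)*0 = 0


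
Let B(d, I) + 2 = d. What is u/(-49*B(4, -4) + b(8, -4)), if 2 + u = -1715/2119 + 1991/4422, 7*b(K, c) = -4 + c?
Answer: 14066969/591175572 ≈ 0.023795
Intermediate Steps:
b(K, c) = -4/7 + c/7 (b(K, c) = (-4 + c)/7 = -4/7 + c/7)
B(d, I) = -2 + d
u = -2009567/851838 (u = -2 + (-1715/2119 + 1991/4422) = -2 + (-1715*1/2119 + 1991*(1/4422)) = -2 + (-1715/2119 + 181/402) = -2 - 305891/851838 = -2009567/851838 ≈ -2.3591)
u/(-49*B(4, -4) + b(8, -4)) = -2009567/(851838*(-49*(-2 + 4) + (-4/7 + (⅐)*(-4)))) = -2009567/(851838*(-49*2 + (-4/7 - 4/7))) = -2009567/(851838*(-98 - 8/7)) = -2009567/(851838*(-694/7)) = -2009567/851838*(-7/694) = 14066969/591175572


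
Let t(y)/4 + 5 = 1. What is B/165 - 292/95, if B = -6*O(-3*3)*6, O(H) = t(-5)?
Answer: 436/1045 ≈ 0.41722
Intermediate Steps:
t(y) = -16 (t(y) = -20 + 4*1 = -20 + 4 = -16)
O(H) = -16
B = 576 (B = -6*(-16)*6 = 96*6 = 576)
B/165 - 292/95 = 576/165 - 292/95 = 576*(1/165) - 292*1/95 = 192/55 - 292/95 = 436/1045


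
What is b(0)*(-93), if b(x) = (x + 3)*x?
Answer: 0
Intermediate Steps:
b(x) = x*(3 + x) (b(x) = (3 + x)*x = x*(3 + x))
b(0)*(-93) = (0*(3 + 0))*(-93) = (0*3)*(-93) = 0*(-93) = 0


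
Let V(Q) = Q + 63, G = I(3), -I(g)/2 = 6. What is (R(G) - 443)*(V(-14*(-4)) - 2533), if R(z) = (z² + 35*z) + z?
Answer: 1764634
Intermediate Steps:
I(g) = -12 (I(g) = -2*6 = -12)
G = -12
R(z) = z² + 36*z
V(Q) = 63 + Q
(R(G) - 443)*(V(-14*(-4)) - 2533) = (-12*(36 - 12) - 443)*((63 - 14*(-4)) - 2533) = (-12*24 - 443)*((63 + 56) - 2533) = (-288 - 443)*(119 - 2533) = -731*(-2414) = 1764634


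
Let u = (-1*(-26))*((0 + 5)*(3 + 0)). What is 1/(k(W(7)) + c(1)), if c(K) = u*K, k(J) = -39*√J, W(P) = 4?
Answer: 1/312 ≈ 0.0032051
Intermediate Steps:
u = 390 (u = 26*(5*3) = 26*15 = 390)
c(K) = 390*K
1/(k(W(7)) + c(1)) = 1/(-39*√4 + 390*1) = 1/(-39*2 + 390) = 1/(-78 + 390) = 1/312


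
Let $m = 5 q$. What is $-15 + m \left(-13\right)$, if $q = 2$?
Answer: $-145$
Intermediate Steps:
$m = 10$ ($m = 5 \cdot 2 = 10$)
$-15 + m \left(-13\right) = -15 + 10 \left(-13\right) = -15 - 130 = -145$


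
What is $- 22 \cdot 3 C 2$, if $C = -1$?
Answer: $132$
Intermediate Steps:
$- 22 \cdot 3 C 2 = - 22 \cdot 3 \left(-1\right) 2 = \left(-22\right) \left(-3\right) 2 = 66 \cdot 2 = 132$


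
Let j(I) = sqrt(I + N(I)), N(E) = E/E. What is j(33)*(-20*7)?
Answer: -140*sqrt(34) ≈ -816.33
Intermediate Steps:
N(E) = 1
j(I) = sqrt(1 + I) (j(I) = sqrt(I + 1) = sqrt(1 + I))
j(33)*(-20*7) = sqrt(1 + 33)*(-20*7) = sqrt(34)*(-140) = -140*sqrt(34)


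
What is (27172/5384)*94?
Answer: 319271/673 ≈ 474.40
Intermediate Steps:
(27172/5384)*94 = (27172*(1/5384))*94 = (6793/1346)*94 = 319271/673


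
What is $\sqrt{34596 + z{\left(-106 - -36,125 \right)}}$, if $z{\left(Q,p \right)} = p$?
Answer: $\sqrt{34721} \approx 186.34$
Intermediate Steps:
$\sqrt{34596 + z{\left(-106 - -36,125 \right)}} = \sqrt{34596 + 125} = \sqrt{34721}$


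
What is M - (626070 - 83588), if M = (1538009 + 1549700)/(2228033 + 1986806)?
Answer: -2286471202689/4214839 ≈ -5.4248e+5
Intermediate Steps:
M = 3087709/4214839 ≈ 0.73258
M - (626070 - 83588) = 3087709/4214839 - (626070 - 83588) = 3087709/4214839 - 1*542482 = 3087709/4214839 - 542482 = -2286471202689/4214839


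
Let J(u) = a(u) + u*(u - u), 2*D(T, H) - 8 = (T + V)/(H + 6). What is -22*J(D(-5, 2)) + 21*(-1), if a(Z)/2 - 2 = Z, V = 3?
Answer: -559/2 ≈ -279.50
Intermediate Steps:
a(Z) = 4 + 2*Z
D(T, H) = 4 + (3 + T)/(2*(6 + H)) (D(T, H) = 4 + ((T + 3)/(H + 6))/2 = 4 + ((3 + T)/(6 + H))/2 = 4 + (3 + T)/(2*(6 + H)))
J(u) = 4 + 2*u (J(u) = (4 + 2*u) + u*(u - u) = (4 + 2*u) + u*0 = (4 + 2*u) + 0 = 4 + 2*u)
-22*J(D(-5, 2)) + 21*(-1) = -22*(4 + 2*((51 - 5 + 8*2)/(2*(6 + 2)))) + 21*(-1) = -22*(4 + 2*((½)*(51 - 5 + 16)/8)) - 21 = -22*(4 + 2*((½)*(⅛)*62)) - 21 = -22*(4 + 2*(31/8)) - 21 = -22*(4 + 31/4) - 21 = -22*47/4 - 21 = -517/2 - 21 = -559/2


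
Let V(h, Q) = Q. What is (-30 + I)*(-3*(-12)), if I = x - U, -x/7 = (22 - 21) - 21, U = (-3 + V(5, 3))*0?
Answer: 3960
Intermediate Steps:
U = 0 (U = (-3 + 3)*0 = 0*0 = 0)
x = 140 (x = -7*((22 - 21) - 21) = -7*(1 - 21) = -7*(-20) = 140)
I = 140 (I = 140 - 1*0 = 140 + 0 = 140)
(-30 + I)*(-3*(-12)) = (-30 + 140)*(-3*(-12)) = 110*36 = 3960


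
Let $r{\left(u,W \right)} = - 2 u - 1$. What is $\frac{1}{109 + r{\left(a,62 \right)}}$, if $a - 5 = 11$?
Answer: $\frac{1}{76} \approx 0.013158$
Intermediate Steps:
$a = 16$ ($a = 5 + 11 = 16$)
$r{\left(u,W \right)} = -1 - 2 u$
$\frac{1}{109 + r{\left(a,62 \right)}} = \frac{1}{109 - 33} = \frac{1}{76}$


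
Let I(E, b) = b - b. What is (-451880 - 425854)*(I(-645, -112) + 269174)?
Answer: -236263171716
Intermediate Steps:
I(E, b) = 0
(-451880 - 425854)*(I(-645, -112) + 269174) = (-451880 - 425854)*(0 + 269174) = -877734*269174 = -236263171716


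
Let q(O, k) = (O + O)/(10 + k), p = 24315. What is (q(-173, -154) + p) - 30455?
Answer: -441907/72 ≈ -6137.6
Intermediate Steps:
q(O, k) = 2*O/(10 + k) (q(O, k) = (2*O)/(10 + k) = 2*O/(10 + k))
(q(-173, -154) + p) - 30455 = (2*(-173)/(10 - 154) + 24315) - 30455 = (2*(-173)/(-144) + 24315) - 30455 = (2*(-173)*(-1/144) + 24315) - 30455 = (173/72 + 24315) - 30455 = 1750853/72 - 30455 = -441907/72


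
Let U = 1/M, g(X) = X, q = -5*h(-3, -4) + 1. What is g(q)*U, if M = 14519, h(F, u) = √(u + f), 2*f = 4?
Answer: 1/14519 - 5*I*√2/14519 ≈ 6.8875e-5 - 0.00048702*I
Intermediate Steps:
f = 2 (f = (½)*4 = 2)
h(F, u) = √(2 + u) (h(F, u) = √(u + 2) = √(2 + u))
q = 1 - 5*I*√2 (q = -5*√(2 - 4) + 1 = -5*I*√2 + 1 = 1 - 5*I*√2 ≈ 1.0 - 7.0711*I)
U = 1/14519 ≈ 6.8875e-5
g(q)*U = (1 - 5*I*√2)*(1/14519) = 1/14519 - 5*I*√2/14519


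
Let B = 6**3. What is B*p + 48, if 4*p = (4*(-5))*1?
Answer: -1032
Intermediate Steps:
B = 216
p = -5 (p = ((4*(-5))*1)/4 = (-20*1)/4 = (1/4)*(-20) = -5)
B*p + 48 = 216*(-5) + 48 = -1080 + 48 = -1032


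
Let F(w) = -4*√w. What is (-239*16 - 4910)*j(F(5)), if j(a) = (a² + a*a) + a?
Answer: -1397440 + 34936*√5 ≈ -1.3193e+6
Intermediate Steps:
j(a) = a + 2*a² (j(a) = (a² + a²) + a = 2*a² + a = a + 2*a²)
(-239*16 - 4910)*j(F(5)) = (-239*16 - 4910)*((-4*√5)*(1 + 2*(-4*√5))) = (-3824 - 4910)*((-4*√5)*(1 - 8*√5)) = -(-34936)*√5*(1 - 8*√5) = 34936*√5*(1 - 8*√5)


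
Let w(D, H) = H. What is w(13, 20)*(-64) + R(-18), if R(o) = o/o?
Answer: -1279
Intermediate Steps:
R(o) = 1
w(13, 20)*(-64) + R(-18) = 20*(-64) + 1 = -1280 + 1 = -1279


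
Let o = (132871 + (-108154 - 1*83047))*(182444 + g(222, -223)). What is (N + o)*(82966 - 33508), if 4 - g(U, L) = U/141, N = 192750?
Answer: -24737390095180980/47 ≈ -5.2633e+14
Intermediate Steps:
g(U, L) = 4 - U/141
o = -500178700060/47 (o = (132871 + (-108154 - 1*83047))*(182444 + (4 - 1/141*222)) = (132871 + (-108154 - 83047))*(182444 + (4 - 74/47)) = (132871 - 191201)*(182444 + 114/47) = -58330*8574982/47 = -500178700060/47 ≈ -1.0642e+10)
(N + o)*(82966 - 33508) = (192750 - 500178700060/47)*(82966 - 33508) = -500169640810/47*49458 = -24737390095180980/47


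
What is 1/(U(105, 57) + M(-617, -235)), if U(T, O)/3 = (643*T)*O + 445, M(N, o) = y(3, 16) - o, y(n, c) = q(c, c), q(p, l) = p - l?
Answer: 1/11546635 ≈ 8.6605e-8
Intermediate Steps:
y(n, c) = 0 (y(n, c) = c - c = 0)
M(N, o) = -o (M(N, o) = 0 - o = -o)
U(T, O) = 1335 + 1929*O*T (U(T, O) = 3*((643*T)*O + 445) = 3*(643*O*T + 445) = 3*(445 + 643*O*T) = 1335 + 1929*O*T)
1/(U(105, 57) + M(-617, -235)) = 1/((1335 + 1929*57*105) - 1*(-235)) = 1/((1335 + 11545065) + 235) = 1/(11546400 + 235) = 1/11546635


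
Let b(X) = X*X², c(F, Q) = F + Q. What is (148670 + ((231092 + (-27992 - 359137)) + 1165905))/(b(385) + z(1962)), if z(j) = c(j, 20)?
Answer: 1158538/57068607 ≈ 0.020301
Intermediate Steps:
b(X) = X³
z(j) = 20 + j (z(j) = j + 20 = 20 + j)
(148670 + ((231092 + (-27992 - 359137)) + 1165905))/(b(385) + z(1962)) = (148670 + ((231092 + (-27992 - 359137)) + 1165905))/(385³ + (20 + 1962)) = (148670 + ((231092 - 387129) + 1165905))/(57066625 + 1982) = (148670 + (-156037 + 1165905))/57068607 = (148670 + 1009868)*(1/57068607) = 1158538*(1/57068607) = 1158538/57068607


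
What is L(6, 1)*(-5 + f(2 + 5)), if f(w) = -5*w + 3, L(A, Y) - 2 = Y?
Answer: -111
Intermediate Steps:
L(A, Y) = 2 + Y
f(w) = 3 - 5*w
L(6, 1)*(-5 + f(2 + 5)) = (2 + 1)*(-5 + (3 - 5*(2 + 5))) = 3*(-5 + (3 - 5*7)) = 3*(-5 + (3 - 35)) = 3*(-5 - 32) = 3*(-37) = -111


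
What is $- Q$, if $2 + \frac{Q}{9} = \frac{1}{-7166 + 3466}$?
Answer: $\frac{66609}{3700} \approx 18.002$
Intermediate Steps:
$Q = - \frac{66609}{3700}$ ($Q = -18 + \frac{9}{-7166 + 3466} = -18 + \frac{9}{-3700} = -18 + 9 \left(- \frac{1}{3700}\right) = -18 - \frac{9}{3700} = - \frac{66609}{3700} \approx -18.002$)
$- Q = \left(-1\right) \left(- \frac{66609}{3700}\right) = \frac{66609}{3700}$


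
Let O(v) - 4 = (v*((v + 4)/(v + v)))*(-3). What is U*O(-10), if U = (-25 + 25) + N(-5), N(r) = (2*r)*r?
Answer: 650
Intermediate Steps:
N(r) = 2*r²
O(v) = -2 - 3*v/2 (O(v) = 4 + (v*((v + 4)/(v + v)))*(-3) = 4 + (v*((4 + v)/((2*v))))*(-3) = 4 + (v*((4 + v)*(1/(2*v))))*(-3) = 4 + (v*((4 + v)/(2*v)))*(-3) = 4 + (2 + v/2)*(-3) = 4 + (-6 - 3*v/2) = -2 - 3*v/2)
U = 50 (U = (-25 + 25) + 2*(-5)² = 0 + 2*25 = 0 + 50 = 50)
U*O(-10) = 50*(-2 - 3/2*(-10)) = 50*(-2 + 15) = 50*13 = 650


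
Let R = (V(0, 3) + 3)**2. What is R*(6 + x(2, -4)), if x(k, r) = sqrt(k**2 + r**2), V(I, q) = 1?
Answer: 96 + 32*sqrt(5) ≈ 167.55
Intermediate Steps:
R = 16 (R = (1 + 3)**2 = 4**2 = 16)
R*(6 + x(2, -4)) = 16*(6 + sqrt(2**2 + (-4)**2)) = 16*(6 + sqrt(4 + 16)) = 16*(6 + sqrt(20)) = 16*(6 + 2*sqrt(5)) = 96 + 32*sqrt(5)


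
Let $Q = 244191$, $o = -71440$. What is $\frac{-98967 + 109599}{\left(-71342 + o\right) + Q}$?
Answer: $\frac{3544}{33803} \approx 0.10484$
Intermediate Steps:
$\frac{-98967 + 109599}{\left(-71342 + o\right) + Q} = \frac{-98967 + 109599}{\left(-71342 - 71440\right) + 244191} = \frac{10632}{-142782 + 244191} = \frac{10632}{101409} = 10632 \cdot \frac{1}{101409} = \frac{3544}{33803}$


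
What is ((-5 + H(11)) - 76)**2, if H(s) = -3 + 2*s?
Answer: 3844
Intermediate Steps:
((-5 + H(11)) - 76)**2 = ((-5 + (-3 + 2*11)) - 76)**2 = ((-5 + (-3 + 22)) - 76)**2 = ((-5 + 19) - 76)**2 = (14 - 76)**2 = (-62)**2 = 3844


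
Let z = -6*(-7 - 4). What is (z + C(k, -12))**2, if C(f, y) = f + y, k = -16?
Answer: 1444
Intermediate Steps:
z = 66 (z = -6*(-11) = 66)
(z + C(k, -12))**2 = (66 + (-16 - 12))**2 = (66 - 28)**2 = 38**2 = 1444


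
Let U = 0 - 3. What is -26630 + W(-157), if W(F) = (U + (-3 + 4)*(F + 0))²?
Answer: -1030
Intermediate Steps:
U = -3
W(F) = (-3 + F)² (W(F) = (-3 + (-3 + 4)*(F + 0))² = (-3 + 1*F)² = (-3 + F)²)
-26630 + W(-157) = -26630 + (-3 - 157)² = -26630 + (-160)² = -26630 + 25600 = -1030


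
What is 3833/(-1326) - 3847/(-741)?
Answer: 57971/25194 ≈ 2.3010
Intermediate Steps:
3833/(-1326) - 3847/(-741) = 3833*(-1/1326) - 3847*(-1/741) = -3833/1326 + 3847/741 = 57971/25194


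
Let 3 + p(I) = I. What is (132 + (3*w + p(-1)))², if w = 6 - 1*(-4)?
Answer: 24964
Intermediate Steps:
w = 10 (w = 6 + 4 = 10)
p(I) = -3 + I
(132 + (3*w + p(-1)))² = (132 + (3*10 + (-3 - 1)))² = (132 + (30 - 4))² = (132 + 26)² = 158² = 24964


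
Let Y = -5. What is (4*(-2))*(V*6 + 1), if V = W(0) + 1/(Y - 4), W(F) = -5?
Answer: 712/3 ≈ 237.33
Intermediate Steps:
V = -46/9 (V = -5 + 1/(-5 - 4) = -5 + 1/(-9) = -5 - ⅑ = -46/9 ≈ -5.1111)
(4*(-2))*(V*6 + 1) = (4*(-2))*(-46/9*6 + 1) = -8*(-92/3 + 1) = -8*(-89/3) = 712/3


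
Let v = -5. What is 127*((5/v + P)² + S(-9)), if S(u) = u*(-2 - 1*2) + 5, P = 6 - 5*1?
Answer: 5207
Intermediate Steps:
P = 1 (P = 6 - 5 = 1)
S(u) = 5 - 4*u (S(u) = u*(-2 - 2) + 5 = u*(-4) + 5 = -4*u + 5 = 5 - 4*u)
127*((5/v + P)² + S(-9)) = 127*((5/(-5) + 1)² + (5 - 4*(-9))) = 127*((5*(-⅕) + 1)² + (5 + 36)) = 127*((-1 + 1)² + 41) = 127*(0² + 41) = 127*(0 + 41) = 127*41 = 5207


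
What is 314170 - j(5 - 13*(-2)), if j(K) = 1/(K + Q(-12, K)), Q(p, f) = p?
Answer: 5969229/19 ≈ 3.1417e+5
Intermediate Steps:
j(K) = 1/(-12 + K) (j(K) = 1/(K - 12) = 1/(-12 + K))
314170 - j(5 - 13*(-2)) = 314170 - 1/(-12 + (5 - 13*(-2))) = 314170 - 1/(-12 + (5 + 26)) = 314170 - 1/(-12 + 31) = 314170 - 1/19 = 5969229/19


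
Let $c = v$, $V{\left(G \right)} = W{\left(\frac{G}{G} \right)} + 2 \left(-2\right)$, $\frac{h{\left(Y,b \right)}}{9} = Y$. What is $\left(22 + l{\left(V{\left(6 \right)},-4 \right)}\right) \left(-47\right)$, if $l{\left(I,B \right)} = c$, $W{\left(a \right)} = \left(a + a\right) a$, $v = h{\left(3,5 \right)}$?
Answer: $-2303$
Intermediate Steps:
$h{\left(Y,b \right)} = 9 Y$
$v = 27$ ($v = 9 \cdot 3 = 27$)
$W{\left(a \right)} = 2 a^{2}$ ($W{\left(a \right)} = 2 a a = 2 a^{2}$)
$V{\left(G \right)} = -2$ ($V{\left(G \right)} = 2 \left(\frac{G}{G}\right)^{2} + 2 \left(-2\right) = 2 \cdot 1^{2} - 4 = 2 \cdot 1 - 4 = 2 - 4 = -2$)
$c = 27$
$l{\left(I,B \right)} = 27$
$\left(22 + l{\left(V{\left(6 \right)},-4 \right)}\right) \left(-47\right) = \left(22 + 27\right) \left(-47\right) = 49 \left(-47\right) = -2303$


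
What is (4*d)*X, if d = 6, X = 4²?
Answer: 384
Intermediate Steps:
X = 16
(4*d)*X = (4*6)*16 = 24*16 = 384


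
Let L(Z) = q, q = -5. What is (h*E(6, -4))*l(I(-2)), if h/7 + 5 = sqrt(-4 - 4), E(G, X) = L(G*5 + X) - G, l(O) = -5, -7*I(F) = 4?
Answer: -1925 + 770*I*sqrt(2) ≈ -1925.0 + 1088.9*I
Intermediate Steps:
I(F) = -4/7 (I(F) = -1/7*4 = -4/7)
L(Z) = -5
E(G, X) = -5 - G
h = -35 + 14*I*sqrt(2) (h = -35 + 7*sqrt(-4 - 4) = -35 + 7*sqrt(-8) = -35 + 7*(2*I*sqrt(2)) = -35 + 14*I*sqrt(2) ≈ -35.0 + 19.799*I)
(h*E(6, -4))*l(I(-2)) = ((-35 + 14*I*sqrt(2))*(-5 - 1*6))*(-5) = ((-35 + 14*I*sqrt(2))*(-5 - 6))*(-5) = ((-35 + 14*I*sqrt(2))*(-11))*(-5) = (385 - 154*I*sqrt(2))*(-5) = -1925 + 770*I*sqrt(2)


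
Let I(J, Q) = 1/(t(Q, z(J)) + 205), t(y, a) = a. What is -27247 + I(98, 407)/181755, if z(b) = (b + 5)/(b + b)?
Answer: -28498947744437/1045948095 ≈ -27247.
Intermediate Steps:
z(b) = (5 + b)/(2*b) (z(b) = (5 + b)/((2*b)) = (5 + b)*(1/(2*b)) = (5 + b)/(2*b))
I(J, Q) = 1/(205 + (5 + J)/(2*J)) (I(J, Q) = 1/((5 + J)/(2*J) + 205) = 1/(205 + (5 + J)/(2*J)))
-27247 + I(98, 407)/181755 = -27247 + (2*98/(5 + 411*98))/181755 = -27247 + (2*98/(5 + 40278))*(1/181755) = -27247 + (2*98/40283)*(1/181755) = -27247 + (2*98*(1/40283))*(1/181755) = -27247 + (196/40283)*(1/181755) = -27247 + 28/1045948095 = -28498947744437/1045948095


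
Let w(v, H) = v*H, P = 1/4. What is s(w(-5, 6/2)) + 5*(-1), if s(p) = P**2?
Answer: -79/16 ≈ -4.9375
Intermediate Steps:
P = 1/4 ≈ 0.25000
w(v, H) = H*v
s(p) = 1/16 (s(p) = (1/4)**2 = 1/16)
s(w(-5, 6/2)) + 5*(-1) = 1/16 + 5*(-1) = 1/16 - 5 = -79/16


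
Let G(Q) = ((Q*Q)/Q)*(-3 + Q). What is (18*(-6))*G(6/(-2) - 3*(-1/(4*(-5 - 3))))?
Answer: -521235/256 ≈ -2036.1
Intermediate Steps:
G(Q) = Q*(-3 + Q) (G(Q) = (Q**2/Q)*(-3 + Q) = Q*(-3 + Q))
(18*(-6))*G(6/(-2) - 3*(-1/(4*(-5 - 3)))) = (18*(-6))*((6/(-2) - 3*(-1/(4*(-5 - 3))))*(-3 + (6/(-2) - 3*(-1/(4*(-5 - 3)))))) = -108*(6*(-1/2) - 3/((-8*(-4))))*(-3 + (6*(-1/2) - 3/((-8*(-4))))) = -108*(-3 - 3/32)*(-3 + (-3 - 3/32)) = -(-2673)*(-3 - 99/32)/8 = -(-2673)*(-195)/(8*32) = -108*19305/1024 = -521235/256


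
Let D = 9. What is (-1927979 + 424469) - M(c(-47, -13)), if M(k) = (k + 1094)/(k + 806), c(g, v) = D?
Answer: -1225361753/815 ≈ -1.5035e+6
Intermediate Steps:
c(g, v) = 9
M(k) = (1094 + k)/(806 + k)
(-1927979 + 424469) - M(c(-47, -13)) = (-1927979 + 424469) - (1094 + 9)/(806 + 9) = -1503510 - 1103/815 = -1225361753/815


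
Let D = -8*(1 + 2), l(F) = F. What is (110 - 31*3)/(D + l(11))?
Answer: -17/13 ≈ -1.3077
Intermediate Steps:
D = -24 (D = -8*3 = -24)
(110 - 31*3)/(D + l(11)) = (110 - 31*3)/(-24 + 11) = (110 - 93)/(-13) = 17*(-1/13) = -17/13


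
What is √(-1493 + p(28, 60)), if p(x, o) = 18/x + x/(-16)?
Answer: I*√292845/14 ≈ 38.654*I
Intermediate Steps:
p(x, o) = 18/x - x/16 (p(x, o) = 18/x + x*(-1/16) = 18/x - x/16)
√(-1493 + p(28, 60)) = √(-1493 + (18/28 - 1/16*28)) = √(-1493 + (18*(1/28) - 7/4)) = √(-1493 + (9/14 - 7/4)) = √(-1493 - 31/28) = √(-41835/28) = I*√292845/14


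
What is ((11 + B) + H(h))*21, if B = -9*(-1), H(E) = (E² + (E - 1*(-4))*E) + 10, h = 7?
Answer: 3276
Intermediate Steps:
H(E) = 10 + E² + E*(4 + E) (H(E) = (E² + (E + 4)*E) + 10 = (E² + (4 + E)*E) + 10 = (E² + E*(4 + E)) + 10 = 10 + E² + E*(4 + E))
B = 9
((11 + B) + H(h))*21 = ((11 + 9) + (10 + 2*7² + 4*7))*21 = (20 + (10 + 2*49 + 28))*21 = (20 + (10 + 98 + 28))*21 = (20 + 136)*21 = 156*21 = 3276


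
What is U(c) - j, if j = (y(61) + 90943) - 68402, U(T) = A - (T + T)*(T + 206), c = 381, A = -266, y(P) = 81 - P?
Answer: -470121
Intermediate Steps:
U(T) = -266 - 2*T*(206 + T) (U(T) = -266 - (T + T)*(T + 206) = -266 - 2*T*(206 + T))
j = 22561 (j = ((81 - 1*61) + 90943) - 68402 = ((81 - 61) + 90943) - 68402 = (20 + 90943) - 68402 = 90963 - 68402 = 22561)
U(c) - j = (-266 - 412*381 - 2*381²) - 1*22561 = (-266 - 156972 - 2*145161) - 22561 = (-266 - 156972 - 290322) - 22561 = -447560 - 22561 = -470121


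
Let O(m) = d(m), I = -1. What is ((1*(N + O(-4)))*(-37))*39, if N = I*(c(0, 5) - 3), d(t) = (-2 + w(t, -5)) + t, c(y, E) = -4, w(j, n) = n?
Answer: 5772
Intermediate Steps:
d(t) = -7 + t (d(t) = (-2 - 5) + t = -7 + t)
N = 7 (N = -(-4 - 3) = -1*(-7) = 7)
O(m) = -7 + m
((1*(N + O(-4)))*(-37))*39 = ((1*(7 + (-7 - 4)))*(-37))*39 = ((1*(7 - 11))*(-37))*39 = ((1*(-4))*(-37))*39 = -4*(-37)*39 = 148*39 = 5772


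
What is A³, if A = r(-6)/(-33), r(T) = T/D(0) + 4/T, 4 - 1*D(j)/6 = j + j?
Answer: 1/46656 ≈ 2.1433e-5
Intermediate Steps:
D(j) = 24 - 12*j (D(j) = 24 - 6*(j + j) = 24 - 12*j)
r(T) = 4/T + T/24 (r(T) = T/(24 - 12*0) + 4/T = T/(24 + 0) + 4/T = T/24 + 4/T = 4/T + T/24)
A = 1/36 (A = (4/(-6) + (1/24)*(-6))/(-33) = (4*(-⅙) - ¼)*(-1/33) = (-⅔ - ¼)*(-1/33) = -11/12*(-1/33) = 1/36 ≈ 0.027778)
A³ = (1/36)³ = 1/46656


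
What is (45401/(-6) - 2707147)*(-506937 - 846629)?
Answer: 11023633033589/3 ≈ 3.6745e+12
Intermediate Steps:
(45401/(-6) - 2707147)*(-506937 - 846629) = (-1/6*45401 - 2707147)*(-1353566) = (-45401/6 - 2707147)*(-1353566) = -16288283/6*(-1353566) = 11023633033589/3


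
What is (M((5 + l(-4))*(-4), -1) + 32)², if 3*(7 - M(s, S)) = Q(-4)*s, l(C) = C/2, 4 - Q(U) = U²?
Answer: 81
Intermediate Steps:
Q(U) = 4 - U²
l(C) = C/2 (l(C) = C*(½) = C/2)
M(s, S) = 7 + 4*s (M(s, S) = 7 - (4 - 1*(-4)²)*s/3 = 7 - (4 - 1*16)*s/3 = 7 - (4 - 16)*s/3 = 7 - (-4)*s = 7 + 4*s)
(M((5 + l(-4))*(-4), -1) + 32)² = ((7 + 4*((5 + (½)*(-4))*(-4))) + 32)² = ((7 + 4*((5 - 2)*(-4))) + 32)² = ((7 + 4*(3*(-4))) + 32)² = ((7 + 4*(-12)) + 32)² = ((7 - 48) + 32)² = (-41 + 32)² = (-9)² = 81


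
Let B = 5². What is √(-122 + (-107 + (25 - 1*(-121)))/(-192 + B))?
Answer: I*√3408971/167 ≈ 11.056*I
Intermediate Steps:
B = 25
√(-122 + (-107 + (25 - 1*(-121)))/(-192 + B)) = √(-122 + (-107 + (25 - 1*(-121)))/(-192 + 25)) = √(-122 + (-107 + (25 + 121))/(-167)) = √(-122 + (-107 + 146)*(-1/167)) = √(-122 + 39*(-1/167)) = √(-122 - 39/167) = √(-20413/167) = I*√3408971/167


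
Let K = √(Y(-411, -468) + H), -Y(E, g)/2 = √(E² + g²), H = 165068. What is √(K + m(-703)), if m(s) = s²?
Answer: √(494209 + √2*√(82534 - 3*√43105)) ≈ 703.29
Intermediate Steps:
Y(E, g) = -2*√(E² + g²)
K = √(165068 - 6*√43105) (K = √(-2*√((-411)² + (-468)²) + 165068) = √(-2*√(168921 + 219024) + 165068) = √(-6*√43105 + 165068) = √(165068 - 6*√43105) ≈ 404.75)
√(K + m(-703)) = √(√(165068 - 6*√43105) + (-703)²) = √(√(165068 - 6*√43105) + 494209) = √(494209 + √(165068 - 6*√43105))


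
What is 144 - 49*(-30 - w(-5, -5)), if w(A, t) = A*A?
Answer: 2839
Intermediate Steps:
w(A, t) = A²
144 - 49*(-30 - w(-5, -5)) = 144 - 49*(-30 - 1*(-5)²) = 144 - 49*(-30 - 1*25) = 144 - 49*(-30 - 25) = 144 - 49*(-55) = 144 + 2695 = 2839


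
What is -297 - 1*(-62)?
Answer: -235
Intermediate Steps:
-297 - 1*(-62) = -297 + 62 = -235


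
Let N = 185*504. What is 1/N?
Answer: 1/93240 ≈ 1.0725e-5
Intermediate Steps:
N = 93240
1/N = 1/93240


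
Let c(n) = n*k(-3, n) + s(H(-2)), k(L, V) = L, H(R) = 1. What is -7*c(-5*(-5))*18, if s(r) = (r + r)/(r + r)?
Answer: 9324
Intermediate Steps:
s(r) = 1 (s(r) = (2*r)/((2*r)) = (2*r)*(1/(2*r)) = 1)
c(n) = 1 - 3*n (c(n) = n*(-3) + 1 = -3*n + 1 = 1 - 3*n)
-7*c(-5*(-5))*18 = -7*(1 - (-15)*(-5))*18 = -7*(1 - 3*25)*18 = -7*(1 - 75)*18 = -7*(-74)*18 = 518*18 = 9324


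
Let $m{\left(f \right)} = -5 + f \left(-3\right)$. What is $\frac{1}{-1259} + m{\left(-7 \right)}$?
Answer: $\frac{20143}{1259} \approx 15.999$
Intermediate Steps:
$m{\left(f \right)} = -5 - 3 f$
$\frac{1}{-1259} + m{\left(-7 \right)} = \frac{1}{-1259} - -16 = - \frac{1}{1259} + \left(-5 + 21\right) = - \frac{1}{1259} + 16 = \frac{20143}{1259}$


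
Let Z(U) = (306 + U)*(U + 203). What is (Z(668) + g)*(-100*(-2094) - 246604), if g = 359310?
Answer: -44929931456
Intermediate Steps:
Z(U) = (203 + U)*(306 + U) (Z(U) = (306 + U)*(203 + U) = (203 + U)*(306 + U))
(Z(668) + g)*(-100*(-2094) - 246604) = ((62118 + 668**2 + 509*668) + 359310)*(-100*(-2094) - 246604) = ((62118 + 446224 + 340012) + 359310)*(209400 - 246604) = (848354 + 359310)*(-37204) = 1207664*(-37204) = -44929931456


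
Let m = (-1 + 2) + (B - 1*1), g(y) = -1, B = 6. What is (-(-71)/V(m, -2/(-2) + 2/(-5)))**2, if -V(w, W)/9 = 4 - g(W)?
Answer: 5041/2025 ≈ 2.4894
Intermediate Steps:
m = 6 (m = (-1 + 2) + (6 - 1*1) = 1 + (6 - 1) = 1 + 5 = 6)
V(w, W) = -45 (V(w, W) = -9*(4 - 1*(-1)) = -9*(4 + 1) = -9*5 = -45)
(-(-71)/V(m, -2/(-2) + 2/(-5)))**2 = (-(-71)/(-45))**2 = (-(-71)*(-1)/45)**2 = (-1*71/45)**2 = (-71/45)**2 = 5041/2025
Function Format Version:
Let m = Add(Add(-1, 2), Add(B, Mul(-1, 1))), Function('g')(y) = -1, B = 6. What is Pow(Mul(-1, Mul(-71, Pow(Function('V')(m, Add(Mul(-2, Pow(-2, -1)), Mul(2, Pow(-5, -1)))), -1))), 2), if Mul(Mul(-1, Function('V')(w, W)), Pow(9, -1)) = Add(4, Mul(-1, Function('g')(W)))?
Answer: Rational(5041, 2025) ≈ 2.4894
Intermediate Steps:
m = 6 (m = Add(Add(-1, 2), Add(6, Mul(-1, 1))) = Add(1, Add(6, -1)) = Add(1, 5) = 6)
Function('V')(w, W) = -45 (Function('V')(w, W) = Mul(-9, Add(4, Mul(-1, -1))) = Mul(-9, Add(4, 1)) = Mul(-9, 5) = -45)
Pow(Mul(-1, Mul(-71, Pow(Function('V')(m, Add(Mul(-2, Pow(-2, -1)), Mul(2, Pow(-5, -1)))), -1))), 2) = Pow(Mul(-1, Mul(-71, Pow(-45, -1))), 2) = Pow(Mul(-1, Mul(-71, Rational(-1, 45))), 2) = Pow(Mul(-1, Rational(71, 45)), 2) = Pow(Rational(-71, 45), 2) = Rational(5041, 2025)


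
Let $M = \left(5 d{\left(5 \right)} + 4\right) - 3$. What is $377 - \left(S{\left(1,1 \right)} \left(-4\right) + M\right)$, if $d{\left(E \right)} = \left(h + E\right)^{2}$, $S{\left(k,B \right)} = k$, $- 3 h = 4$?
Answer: $\frac{2815}{9} \approx 312.78$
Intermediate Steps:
$h = - \frac{4}{3}$ ($h = \left(- \frac{1}{3}\right) 4 = - \frac{4}{3} \approx -1.3333$)
$d{\left(E \right)} = \left(- \frac{4}{3} + E\right)^{2}$
$M = \frac{614}{9}$ ($M = \left(5 \frac{\left(-4 + 3 \cdot 5\right)^{2}}{9} + 4\right) - 3 = \left(5 \frac{\left(-4 + 15\right)^{2}}{9} + 4\right) - 3 = \left(5 \frac{11^{2}}{9} + 4\right) - 3 = \left(5 \cdot \frac{1}{9} \cdot 121 + 4\right) - 3 = \left(5 \cdot \frac{121}{9} + 4\right) - 3 = \left(\frac{605}{9} + 4\right) - 3 = \frac{641}{9} - 3 = \frac{614}{9} \approx 68.222$)
$377 - \left(S{\left(1,1 \right)} \left(-4\right) + M\right) = 377 - \left(1 \left(-4\right) + \frac{614}{9}\right) = 377 - \left(-4 + \frac{614}{9}\right) = 377 - \frac{578}{9} = \frac{2815}{9}$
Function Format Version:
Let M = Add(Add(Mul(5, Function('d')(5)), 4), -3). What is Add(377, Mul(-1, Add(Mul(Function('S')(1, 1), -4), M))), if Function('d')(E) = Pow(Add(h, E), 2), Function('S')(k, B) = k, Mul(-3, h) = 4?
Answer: Rational(2815, 9) ≈ 312.78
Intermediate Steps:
h = Rational(-4, 3) (h = Mul(Rational(-1, 3), 4) = Rational(-4, 3) ≈ -1.3333)
Function('d')(E) = Pow(Add(Rational(-4, 3), E), 2)
M = Rational(614, 9) (M = Add(Add(Mul(5, Mul(Rational(1, 9), Pow(Add(-4, Mul(3, 5)), 2))), 4), -3) = Add(Add(Mul(5, Mul(Rational(1, 9), Pow(Add(-4, 15), 2))), 4), -3) = Add(Add(Mul(5, Mul(Rational(1, 9), Pow(11, 2))), 4), -3) = Add(Add(Mul(5, Mul(Rational(1, 9), 121)), 4), -3) = Add(Add(Mul(5, Rational(121, 9)), 4), -3) = Add(Add(Rational(605, 9), 4), -3) = Add(Rational(641, 9), -3) = Rational(614, 9) ≈ 68.222)
Add(377, Mul(-1, Add(Mul(Function('S')(1, 1), -4), M))) = Add(377, Mul(-1, Add(Mul(1, -4), Rational(614, 9)))) = Add(377, Mul(-1, Add(-4, Rational(614, 9)))) = Add(377, Mul(-1, Rational(578, 9))) = Add(377, Rational(-578, 9)) = Rational(2815, 9)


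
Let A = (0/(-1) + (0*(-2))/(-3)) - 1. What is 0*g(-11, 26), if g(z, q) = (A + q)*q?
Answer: 0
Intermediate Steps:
A = -1 (A = (0*(-1) + 0*(-⅓)) - 1 = (0 + 0) - 1 = 0 - 1 = -1)
g(z, q) = q*(-1 + q) (g(z, q) = (-1 + q)*q = q*(-1 + q))
0*g(-11, 26) = 0*(26*(-1 + 26)) = 0*(26*25) = 0*650 = 0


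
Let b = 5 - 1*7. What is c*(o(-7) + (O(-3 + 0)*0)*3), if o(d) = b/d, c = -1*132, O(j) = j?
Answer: -264/7 ≈ -37.714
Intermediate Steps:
c = -132
b = -2 (b = 5 - 7 = -2)
o(d) = -2/d
c*(o(-7) + (O(-3 + 0)*0)*3) = -132*(-2/(-7) + ((-3 + 0)*0)*3) = -132*(-2*(-⅐) - 3*0*3) = -132*(2/7 + 0*3) = -132*(2/7 + 0) = -132*2/7 = -264/7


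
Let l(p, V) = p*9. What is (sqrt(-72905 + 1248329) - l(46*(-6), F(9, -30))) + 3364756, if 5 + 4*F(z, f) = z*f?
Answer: 3367240 + 8*sqrt(18366) ≈ 3.3683e+6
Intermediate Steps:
F(z, f) = -5/4 + f*z/4 (F(z, f) = -5/4 + (z*f)/4 = -5/4 + (f*z)/4 = -5/4 + f*z/4)
l(p, V) = 9*p
(sqrt(-72905 + 1248329) - l(46*(-6), F(9, -30))) + 3364756 = (sqrt(-72905 + 1248329) - 9*46*(-6)) + 3364756 = (sqrt(1175424) - 9*(-276)) + 3364756 = (8*sqrt(18366) - 1*(-2484)) + 3364756 = (8*sqrt(18366) + 2484) + 3364756 = (2484 + 8*sqrt(18366)) + 3364756 = 3367240 + 8*sqrt(18366)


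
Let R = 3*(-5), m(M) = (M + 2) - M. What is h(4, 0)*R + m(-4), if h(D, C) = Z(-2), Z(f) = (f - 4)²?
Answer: -538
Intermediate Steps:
Z(f) = (-4 + f)²
m(M) = 2 (m(M) = (2 + M) - M = 2)
h(D, C) = 36 (h(D, C) = (-4 - 2)² = (-6)² = 36)
R = -15
h(4, 0)*R + m(-4) = 36*(-15) + 2 = -540 + 2 = -538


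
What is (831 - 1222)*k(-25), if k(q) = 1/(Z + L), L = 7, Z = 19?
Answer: -391/26 ≈ -15.038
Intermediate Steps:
k(q) = 1/26 (k(q) = 1/(19 + 7) = 1/26)
(831 - 1222)*k(-25) = (831 - 1222)*(1/26) = -391*1/26 = -391/26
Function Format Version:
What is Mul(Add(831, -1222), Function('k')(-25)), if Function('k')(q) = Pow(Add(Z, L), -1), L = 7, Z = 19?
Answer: Rational(-391, 26) ≈ -15.038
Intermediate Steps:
Function('k')(q) = Rational(1, 26) (Function('k')(q) = Pow(Add(19, 7), -1) = Pow(26, -1) = Rational(1, 26))
Mul(Add(831, -1222), Function('k')(-25)) = Mul(Add(831, -1222), Rational(1, 26)) = Mul(-391, Rational(1, 26)) = Rational(-391, 26)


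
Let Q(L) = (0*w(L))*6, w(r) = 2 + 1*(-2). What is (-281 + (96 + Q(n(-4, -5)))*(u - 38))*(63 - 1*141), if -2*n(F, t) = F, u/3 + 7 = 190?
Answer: -3804450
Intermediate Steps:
u = 549 (u = -21 + 3*190 = -21 + 570 = 549)
n(F, t) = -F/2
w(r) = 0 (w(r) = 2 - 2 = 0)
Q(L) = 0 (Q(L) = (0*0)*6 = 0*6 = 0)
(-281 + (96 + Q(n(-4, -5)))*(u - 38))*(63 - 1*141) = (-281 + (96 + 0)*(549 - 38))*(63 - 1*141) = (-281 + 96*511)*(63 - 141) = (-281 + 49056)*(-78) = 48775*(-78) = -3804450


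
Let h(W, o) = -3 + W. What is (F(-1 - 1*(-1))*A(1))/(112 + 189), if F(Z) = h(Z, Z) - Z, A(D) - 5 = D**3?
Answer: -18/301 ≈ -0.059801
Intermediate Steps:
A(D) = 5 + D**3
F(Z) = -3 (F(Z) = (-3 + Z) - Z = -3)
(F(-1 - 1*(-1))*A(1))/(112 + 189) = (-3*(5 + 1**3))/(112 + 189) = -3*(5 + 1)/301 = -3*6*(1/301) = -18*1/301 = -18/301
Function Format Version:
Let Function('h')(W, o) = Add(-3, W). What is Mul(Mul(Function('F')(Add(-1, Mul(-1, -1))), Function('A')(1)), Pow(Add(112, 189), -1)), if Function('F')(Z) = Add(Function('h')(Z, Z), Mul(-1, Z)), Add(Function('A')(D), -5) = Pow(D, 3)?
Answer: Rational(-18, 301) ≈ -0.059801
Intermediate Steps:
Function('A')(D) = Add(5, Pow(D, 3))
Function('F')(Z) = -3 (Function('F')(Z) = Add(Add(-3, Z), Mul(-1, Z)) = -3)
Mul(Mul(Function('F')(Add(-1, Mul(-1, -1))), Function('A')(1)), Pow(Add(112, 189), -1)) = Mul(Mul(-3, Add(5, Pow(1, 3))), Pow(Add(112, 189), -1)) = Mul(Mul(-3, Add(5, 1)), Pow(301, -1)) = Mul(Mul(-3, 6), Rational(1, 301)) = Mul(-18, Rational(1, 301)) = Rational(-18, 301)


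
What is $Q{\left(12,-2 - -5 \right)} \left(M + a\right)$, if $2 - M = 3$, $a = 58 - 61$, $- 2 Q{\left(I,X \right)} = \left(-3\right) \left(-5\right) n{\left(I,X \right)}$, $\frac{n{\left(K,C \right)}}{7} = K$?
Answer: $2520$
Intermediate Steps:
$n{\left(K,C \right)} = 7 K$
$Q{\left(I,X \right)} = - \frac{105 I}{2}$ ($Q{\left(I,X \right)} = - \frac{\left(-3\right) \left(-5\right) 7 I}{2} = - \frac{15 \cdot 7 I}{2} = - \frac{105 I}{2}$)
$a = -3$
$M = -1$ ($M = 2 - 3 = -1$)
$Q{\left(12,-2 - -5 \right)} \left(M + a\right) = \left(- \frac{105}{2}\right) 12 \left(-1 - 3\right) = \left(-630\right) \left(-4\right) = 2520$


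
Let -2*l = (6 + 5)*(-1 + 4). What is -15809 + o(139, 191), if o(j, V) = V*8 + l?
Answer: -28595/2 ≈ -14298.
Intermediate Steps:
l = -33/2 (l = -(6 + 5)*(-1 + 4)/2 = -11*3/2 = -1/2*33 = -33/2 ≈ -16.500)
o(j, V) = -33/2 + 8*V (o(j, V) = V*8 - 33/2 = 8*V - 33/2 = -33/2 + 8*V)
-15809 + o(139, 191) = -15809 + (-33/2 + 8*191) = -15809 + (-33/2 + 1528) = -15809 + 3023/2 = -28595/2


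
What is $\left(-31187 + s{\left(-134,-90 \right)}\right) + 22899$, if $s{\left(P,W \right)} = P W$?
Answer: $3772$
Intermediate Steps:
$\left(-31187 + s{\left(-134,-90 \right)}\right) + 22899 = \left(-31187 - -12060\right) + 22899 = \left(-31187 + 12060\right) + 22899 = -19127 + 22899 = 3772$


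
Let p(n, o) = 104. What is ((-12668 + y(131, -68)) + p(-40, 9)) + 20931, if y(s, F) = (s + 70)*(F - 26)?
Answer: -10527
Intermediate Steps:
y(s, F) = (-26 + F)*(70 + s) (y(s, F) = (70 + s)*(-26 + F) = (-26 + F)*(70 + s))
((-12668 + y(131, -68)) + p(-40, 9)) + 20931 = ((-12668 + (-1820 - 26*131 + 70*(-68) - 68*131)) + 104) + 20931 = ((-12668 + (-1820 - 3406 - 4760 - 8908)) + 104) + 20931 = ((-12668 - 18894) + 104) + 20931 = (-31562 + 104) + 20931 = -31458 + 20931 = -10527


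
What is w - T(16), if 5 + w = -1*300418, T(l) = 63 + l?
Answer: -300502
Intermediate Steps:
w = -300423 (w = -5 - 1*300418 = -5 - 300418 = -300423)
w - T(16) = -300423 - (63 + 16) = -300423 - 1*79 = -300423 - 79 = -300502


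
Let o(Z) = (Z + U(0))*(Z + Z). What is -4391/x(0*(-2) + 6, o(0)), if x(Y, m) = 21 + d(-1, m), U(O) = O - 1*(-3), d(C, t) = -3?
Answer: -4391/18 ≈ -243.94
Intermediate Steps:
U(O) = 3 + O (U(O) = O + 3 = 3 + O)
o(Z) = 2*Z*(3 + Z) (o(Z) = (Z + (3 + 0))*(Z + Z) = (Z + 3)*(2*Z) = (3 + Z)*(2*Z) = 2*Z*(3 + Z))
x(Y, m) = 18 (x(Y, m) = 21 - 3 = 18)
-4391/x(0*(-2) + 6, o(0)) = -4391/18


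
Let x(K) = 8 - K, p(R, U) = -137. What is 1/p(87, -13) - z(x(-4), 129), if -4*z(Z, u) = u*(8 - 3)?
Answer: 88361/548 ≈ 161.24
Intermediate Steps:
z(Z, u) = -5*u/4 (z(Z, u) = -u*(8 - 3)/4 = -u*5/4 = -5*u/4)
1/p(87, -13) - z(x(-4), 129) = 1/(-137) - (-5)*129/4 = -1/137 - 1*(-645/4) = -1/137 + 645/4 = 88361/548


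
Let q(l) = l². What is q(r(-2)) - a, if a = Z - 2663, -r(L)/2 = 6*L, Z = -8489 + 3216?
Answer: 8512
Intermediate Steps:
Z = -5273
r(L) = -12*L
a = -7936 (a = -5273 - 2663 = -7936)
q(r(-2)) - a = (-12*(-2))² - 1*(-7936) = 24² + 7936 = 576 + 7936 = 8512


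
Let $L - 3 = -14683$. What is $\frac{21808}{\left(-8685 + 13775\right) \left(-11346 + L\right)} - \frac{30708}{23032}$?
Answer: $- \frac{254278931161}{190693933430} \approx -1.3334$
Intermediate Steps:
$L = -14680$ ($L = 3 - 14683 = -14680$)
$\frac{21808}{\left(-8685 + 13775\right) \left(-11346 + L\right)} - \frac{30708}{23032} = \frac{21808}{\left(-8685 + 13775\right) \left(-11346 - 14680\right)} - \frac{30708}{23032} = \frac{21808}{5090 \left(-26026\right)} - \frac{7677}{5758} = \frac{21808}{-132472340} - \frac{7677}{5758} = 21808 \left(- \frac{1}{132472340}\right) - \frac{7677}{5758} = - \frac{5452}{33118085} - \frac{7677}{5758} = - \frac{254278931161}{190693933430}$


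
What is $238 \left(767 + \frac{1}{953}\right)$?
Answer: $\frac{173966576}{953} \approx 1.8255 \cdot 10^{5}$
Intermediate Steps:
$238 \left(767 + \frac{1}{953}\right) = 238 \cdot \frac{730952}{953} = \frac{173966576}{953}$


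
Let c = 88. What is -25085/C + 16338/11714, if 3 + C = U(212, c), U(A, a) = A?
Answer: -145215524/1224113 ≈ -118.63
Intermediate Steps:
C = 209 (C = -3 + 212 = 209)
-25085/C + 16338/11714 = -25085/209 + 16338/11714 = -25085*1/209 + 16338*(1/11714) = -25085/209 + 8169/5857 = -145215524/1224113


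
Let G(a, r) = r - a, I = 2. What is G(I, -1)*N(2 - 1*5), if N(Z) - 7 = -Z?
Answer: -30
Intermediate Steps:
N(Z) = 7 - Z
G(I, -1)*N(2 - 1*5) = (-1 - 1*2)*(7 - (2 - 1*5)) = (-1 - 2)*(7 - (2 - 5)) = -3*(7 - 1*(-3)) = -3*(7 + 3) = -3*10 = -30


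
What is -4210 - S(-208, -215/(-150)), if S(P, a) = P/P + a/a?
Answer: -4212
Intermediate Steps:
S(P, a) = 2 (S(P, a) = 1 + 1 = 2)
-4210 - S(-208, -215/(-150)) = -4210 - 1*2 = -4210 - 2 = -4212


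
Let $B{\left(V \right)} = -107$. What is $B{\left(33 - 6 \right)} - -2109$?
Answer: $2002$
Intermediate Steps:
$B{\left(33 - 6 \right)} - -2109 = -107 - -2109 = -107 + \left(-14796 + 16905\right) = -107 + 2109 = 2002$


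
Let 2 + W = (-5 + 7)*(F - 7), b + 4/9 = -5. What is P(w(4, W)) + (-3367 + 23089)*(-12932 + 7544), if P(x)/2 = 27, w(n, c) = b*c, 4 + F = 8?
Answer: -106262082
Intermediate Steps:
F = 4 (F = -4 + 8 = 4)
b = -49/9 (b = -4/9 - 5 = -49/9 ≈ -5.4444)
W = -8 (W = -2 + (-5 + 7)*(4 - 7) = -2 + 2*(-3) = -2 - 6 = -8)
w(n, c) = -49*c/9
P(x) = 54 (P(x) = 2*27 = 54)
P(w(4, W)) + (-3367 + 23089)*(-12932 + 7544) = 54 + (-3367 + 23089)*(-12932 + 7544) = 54 + 19722*(-5388) = 54 - 106262136 = -106262082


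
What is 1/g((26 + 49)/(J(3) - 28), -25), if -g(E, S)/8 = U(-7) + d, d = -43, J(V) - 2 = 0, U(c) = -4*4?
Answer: 1/472 ≈ 0.0021186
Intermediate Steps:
U(c) = -16
J(V) = 2 (J(V) = 2 + 0 = 2)
g(E, S) = 472 (g(E, S) = -8*(-16 - 43) = -8*(-59) = 472)
1/g((26 + 49)/(J(3) - 28), -25) = 1/472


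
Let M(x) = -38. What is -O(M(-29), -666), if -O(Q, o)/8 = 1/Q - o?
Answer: 101228/19 ≈ 5327.8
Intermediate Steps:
O(Q, o) = -8/Q + 8*o (O(Q, o) = -8*(1/Q - o) = -8/Q + 8*o)
-O(M(-29), -666) = -(-8/(-38) + 8*(-666)) = -(-8*(-1/38) - 5328) = -(4/19 - 5328) = -1*(-101228/19) = 101228/19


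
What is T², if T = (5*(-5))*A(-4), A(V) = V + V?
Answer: 40000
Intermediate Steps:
A(V) = 2*V
T = 200 (T = (5*(-5))*(2*(-4)) = -25*(-8) = 200)
T² = 200² = 40000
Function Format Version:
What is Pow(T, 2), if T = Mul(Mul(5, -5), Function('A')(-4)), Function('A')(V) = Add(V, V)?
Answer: 40000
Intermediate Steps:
Function('A')(V) = Mul(2, V)
T = 200 (T = Mul(Mul(5, -5), Mul(2, -4)) = Mul(-25, -8) = 200)
Pow(T, 2) = Pow(200, 2) = 40000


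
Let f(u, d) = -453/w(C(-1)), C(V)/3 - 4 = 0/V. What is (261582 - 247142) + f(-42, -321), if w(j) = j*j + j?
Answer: 750729/52 ≈ 14437.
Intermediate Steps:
C(V) = 12 (C(V) = 12 + 3*(0/V) = 12 + 3*0 = 12 + 0 = 12)
w(j) = j + j**2 (w(j) = j**2 + j = j + j**2)
f(u, d) = -151/52 (f(u, d) = -453*1/(12*(1 + 12)) = -453/(12*13) = -453/156 = -453*1/156 = -151/52)
(261582 - 247142) + f(-42, -321) = (261582 - 247142) - 151/52 = 14440 - 151/52 = 750729/52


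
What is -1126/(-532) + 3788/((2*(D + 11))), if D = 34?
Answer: 529139/11970 ≈ 44.205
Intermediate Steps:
-1126/(-532) + 3788/((2*(D + 11))) = -1126/(-532) + 3788/((2*(34 + 11))) = -1126*(-1/532) + 3788/((2*45)) = 563/266 + 3788/90 = 563/266 + 3788*(1/90) = 563/266 + 1894/45 = 529139/11970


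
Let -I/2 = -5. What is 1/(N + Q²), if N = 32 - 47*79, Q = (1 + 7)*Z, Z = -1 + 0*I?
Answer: -1/3617 ≈ -0.00027647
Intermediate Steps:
I = 10 (I = -2*(-5) = 10)
Z = -1 (Z = -1 + 0*10 = -1 + 0 = -1)
Q = -8 (Q = (1 + 7)*(-1) = 8*(-1) = -8)
N = -3681 (N = 32 - 3713 = -3681)
1/(N + Q²) = 1/(-3681 + (-8)²) = 1/(-3681 + 64) = 1/(-3617) = -1/3617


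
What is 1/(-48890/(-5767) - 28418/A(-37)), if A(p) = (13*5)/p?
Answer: 28835/466690944 ≈ 6.1786e-5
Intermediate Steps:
A(p) = 65/p
1/(-48890/(-5767) - 28418/A(-37)) = 1/(-48890/(-5767) - 28418/(65/(-37))) = 1/(-48890*(-1/5767) - 28418/(65*(-1/37))) = 1/(48890/5767 - 28418/(-65/37)) = 1/(48890/5767 - 28418*(-37/65)) = 1/(48890/5767 + 80882/5) = 1/(466690944/28835) = 28835/466690944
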